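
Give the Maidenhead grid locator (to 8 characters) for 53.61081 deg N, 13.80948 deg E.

JO63vo76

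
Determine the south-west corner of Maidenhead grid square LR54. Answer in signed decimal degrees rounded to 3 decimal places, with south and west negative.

84.000, 50.000

Field L=11, R=17: +11·20° lon, +17·10° lat → SW at lon 40°, lat 80°.
Square 5, 4: +5·2° lon, +4·1° lat → SW at lon 50°, lat 84°.
latitude 84.000, longitude 50.000.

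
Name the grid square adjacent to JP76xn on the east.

Longitude subsquare x = 23; +1 → 24, wraps to 0 = a, carry into square.
Longitude square 7; +1 → 8.
The latitude characters are unchanged.

JP86an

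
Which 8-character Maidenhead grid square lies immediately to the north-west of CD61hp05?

CD61gp96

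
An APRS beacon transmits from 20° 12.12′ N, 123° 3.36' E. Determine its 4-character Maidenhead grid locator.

Offset from 180°W / 90°S: lon 303.06°, lat 110.20°.
Field: lon ⌊303.06/20⌋ = 15 → P; lat ⌊110.20/10⌋ = 11 → L.
Square: lon ⌊3.06/2⌋ = 1; lat ⌊0.20/1⌋ = 0.

PL10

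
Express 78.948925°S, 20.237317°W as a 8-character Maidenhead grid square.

HB91vb12

Offset from 180°W / 90°S: lon 159.76268°, lat 11.05107°.
Field: 159.76268/20 → 7 → H, 11.05107/10 → 1 → B; chars HB.
Square: 19.76268/2 → 9, 1.05107/1 → 1; chars 91.
Subsquare: 1.76268/0.0833333 → 21 → v, 0.05107/0.0416667 → 1 → b; chars vb.
Extended square: 0.01268/0.00833333 → 1, 0.00941/0.00416667 → 2; chars 12.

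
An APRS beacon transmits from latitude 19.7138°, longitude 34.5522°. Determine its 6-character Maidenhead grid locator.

KK79gr

Shift to the Maidenhead origin (180°W, 90°S): lon 214.5522, lat 109.7138.
Field: 214.5522/20 → 10 → K, 109.7138/10 → 10 → K; chars KK.
Square: 14.5522/2 → 7, 9.7138/1 → 9; chars 79.
Subsquare: 0.5522/0.0833333 → 6 → g, 0.7138/0.0416667 → 17 → r; chars gr.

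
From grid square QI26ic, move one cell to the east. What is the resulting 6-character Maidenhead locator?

Longitude subsquare i = 8; +1 → 9 = j.
The latitude characters are unchanged.

QI26jc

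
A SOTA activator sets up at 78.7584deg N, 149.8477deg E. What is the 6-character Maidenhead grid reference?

Add 180° to longitude and 90° to latitude: 329.8477, 168.7584.
Field: lon ⌊329.8477/20⌋ = 16 → Q; lat ⌊168.7584/10⌋ = 16 → Q.
Square: lon ⌊9.8477/2⌋ = 4; lat ⌊8.7584/1⌋ = 8.
Subsquare: lon ⌊1.8477/0.0833333⌋ = 22 → w; lat ⌊0.7584/0.0416667⌋ = 18 → s.

QQ48ws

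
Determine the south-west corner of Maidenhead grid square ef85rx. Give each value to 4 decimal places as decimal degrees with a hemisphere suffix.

Field E=4, F=5: +4·20° lon, +5·10° lat → SW at lon -100°, lat -40°.
Square 8, 5: +8·2° lon, +5·1° lat → SW at lon -84°, lat -35°.
Subsquare r=17, x=23: +17·0.0833333° lon, +23·0.0416667° lat → SW at lon -82.5833°, lat -34.0417°.
latitude 34.0417° S, longitude 82.5833° W.

34.0417° S, 82.5833° W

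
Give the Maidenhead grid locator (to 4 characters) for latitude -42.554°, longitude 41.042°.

LE07

Shift to the Maidenhead origin (180°W, 90°S): lon 221.04, lat 47.45.
Field: 221.04/20 → 11 → L, 47.45/10 → 4 → E; chars LE.
Square: 1.04/2 → 0, 7.45/1 → 7; chars 07.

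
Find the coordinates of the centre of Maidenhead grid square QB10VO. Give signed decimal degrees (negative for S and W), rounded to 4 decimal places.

Field Q=16, B=1: +16·20° lon, +1·10° lat → SW at lon 140°, lat -80°.
Square 1, 0: +1·2° lon, +0·1° lat → SW at lon 142°, lat -80°.
Subsquare v=21, o=14: +21·0.0833333° lon, +14·0.0416667° lat → SW at lon 143.75°, lat -79.4167°.
Cell spans 0.0833333° lon × 0.0416667° lat. Centre is SW corner plus half of each.
latitude -79.3958, longitude 143.7917.

-79.3958, 143.7917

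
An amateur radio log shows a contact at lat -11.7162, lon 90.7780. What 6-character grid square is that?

Offset from 180°W / 90°S: lon 270.7780°, lat 78.2838°.
Field: lon ⌊270.7780/20⌋ = 13 → N; lat ⌊78.2838/10⌋ = 7 → H.
Square: lon ⌊10.7780/2⌋ = 5; lat ⌊8.2838/1⌋ = 8.
Subsquare: lon ⌊0.7780/0.0833333⌋ = 9 → j; lat ⌊0.2838/0.0416667⌋ = 6 → g.

NH58jg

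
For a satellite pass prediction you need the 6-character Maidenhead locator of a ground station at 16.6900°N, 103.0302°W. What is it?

Add 180° to longitude and 90° to latitude: 76.9698, 106.6900.
Field: lon ⌊76.9698/20⌋ = 3 → D; lat ⌊106.6900/10⌋ = 10 → K.
Square: lon ⌊16.9698/2⌋ = 8; lat ⌊6.6900/1⌋ = 6.
Subsquare: lon ⌊0.9698/0.0833333⌋ = 11 → l; lat ⌊0.6900/0.0416667⌋ = 16 → q.

DK86lq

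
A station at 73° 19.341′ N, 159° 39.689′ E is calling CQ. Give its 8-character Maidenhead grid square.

QQ93th97

Shift to the Maidenhead origin (180°W, 90°S): lon 339.66148, lat 163.32235.
Field: lon ⌊339.66148/20⌋ = 16 → Q; lat ⌊163.32235/10⌋ = 16 → Q.
Square: lon ⌊19.66148/2⌋ = 9; lat ⌊3.32235/1⌋ = 3.
Subsquare: lon ⌊1.66148/0.0833333⌋ = 19 → t; lat ⌊0.32235/0.0416667⌋ = 7 → h.
Extended square: lon ⌊0.07815/0.00833333⌋ = 9; lat ⌊0.03068/0.00416667⌋ = 7.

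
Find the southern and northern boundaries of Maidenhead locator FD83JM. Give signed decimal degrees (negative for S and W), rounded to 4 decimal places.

-56.5000, -56.4583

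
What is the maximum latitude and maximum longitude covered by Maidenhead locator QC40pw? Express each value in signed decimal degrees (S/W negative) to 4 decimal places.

Field Q=16, C=2: +16·20° lon, +2·10° lat → SW at lon 140°, lat -70°.
Square 4, 0: +4·2° lon, +0·1° lat → SW at lon 148°, lat -70°.
Subsquare p=15, w=22: +15·0.0833333° lon, +22·0.0416667° lat → SW at lon 149.25°, lat -69.0833°.
Cell spans 0.0833333° lon × 0.0416667° lat. NE corner is SW corner plus one full cell.
latitude -69.0417, longitude 149.3333.

-69.0417, 149.3333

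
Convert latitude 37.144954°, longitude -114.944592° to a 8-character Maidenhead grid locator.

DM27md64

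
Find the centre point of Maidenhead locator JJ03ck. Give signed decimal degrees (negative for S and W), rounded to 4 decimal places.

Field J=9, J=9: +9·20° lon, +9·10° lat → SW at lon 0°, lat 0°.
Square 0, 3: +0·2° lon, +3·1° lat → SW at lon 0°, lat 3°.
Subsquare c=2, k=10: +2·0.0833333° lon, +10·0.0416667° lat → SW at lon 0.166667°, lat 3.41667°.
Cell spans 0.0833333° lon × 0.0416667° lat. Centre is SW corner plus half of each.
latitude 3.4375, longitude 0.2083.

3.4375, 0.2083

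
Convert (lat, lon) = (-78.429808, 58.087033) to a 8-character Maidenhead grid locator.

LB91bn06

Offset from 180°W / 90°S: lon 238.08703°, lat 11.57019°.
Field: lon ⌊238.08703/20⌋ = 11 → L; lat ⌊11.57019/10⌋ = 1 → B.
Square: lon ⌊18.08703/2⌋ = 9; lat ⌊1.57019/1⌋ = 1.
Subsquare: lon ⌊0.08703/0.0833333⌋ = 1 → b; lat ⌊0.57019/0.0416667⌋ = 13 → n.
Extended square: lon ⌊0.00370/0.00833333⌋ = 0; lat ⌊0.02853/0.00416667⌋ = 6.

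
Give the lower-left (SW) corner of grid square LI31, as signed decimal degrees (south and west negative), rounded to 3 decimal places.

Field L=11, I=8: +11·20° lon, +8·10° lat → SW at lon 40°, lat -10°.
Square 3, 1: +3·2° lon, +1·1° lat → SW at lon 46°, lat -9°.
latitude -9.000, longitude 46.000.

-9.000, 46.000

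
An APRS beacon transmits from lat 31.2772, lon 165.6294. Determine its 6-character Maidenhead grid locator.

RM21tg

Add 180° to longitude and 90° to latitude: 345.6294, 121.2772.
Field: 345.6294/20 → 17 → R, 121.2772/10 → 12 → M; chars RM.
Square: 5.6294/2 → 2, 1.2772/1 → 1; chars 21.
Subsquare: 1.6294/0.0833333 → 19 → t, 0.2772/0.0416667 → 6 → g; chars tg.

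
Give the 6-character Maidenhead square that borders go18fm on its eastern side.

Longitude subsquare f = 5; +1 → 6 = g.
The latitude characters are unchanged.

GO18gm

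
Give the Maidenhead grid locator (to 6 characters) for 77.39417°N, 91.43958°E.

NQ57rj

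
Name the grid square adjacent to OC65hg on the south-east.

Longitude subsquare h = 7; +1 → 8 = i.
Latitude subsquare g = 6; −1 → 5 = f.

OC65if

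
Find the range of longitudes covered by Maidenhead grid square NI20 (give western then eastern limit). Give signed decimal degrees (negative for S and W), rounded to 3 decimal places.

84.000, 86.000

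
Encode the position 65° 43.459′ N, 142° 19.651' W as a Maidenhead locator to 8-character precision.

BP85ur03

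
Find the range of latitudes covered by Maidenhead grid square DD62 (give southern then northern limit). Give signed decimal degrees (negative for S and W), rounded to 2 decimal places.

Field D=3, D=3: +3·20° lon, +3·10° lat → SW at lon -120°, lat -60°.
Square 6, 2: +6·2° lon, +2·1° lat → SW at lon -108°, lat -58°.
Cell spans 2° lon × 1° lat.
south -58.00, north -57.00.

-58.00, -57.00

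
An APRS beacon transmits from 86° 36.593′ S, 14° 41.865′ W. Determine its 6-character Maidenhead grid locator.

IA23pj

Shift to the Maidenhead origin (180°W, 90°S): lon 165.3023, lat 3.3901.
Field (20°×10°, letters A–R): lon ⌊165.3023/20⌋ = 8 → I; lat ⌊3.3901/10⌋ = 0 → A.
Square (2°×1°, digits 0–9): lon ⌊5.3023/2⌋ = 2; lat ⌊3.3901/1⌋ = 3.
Subsquare (5′×2.5′, letters a–x): lon ⌊1.3023/0.0833333⌋ = 15 → p; lat ⌊0.3901/0.0416667⌋ = 9 → j.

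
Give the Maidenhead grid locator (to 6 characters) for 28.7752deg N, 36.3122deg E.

KL88ds

Shift to the Maidenhead origin (180°W, 90°S): lon 216.3122, lat 118.7752.
Field: 216.3122/20 → 10 → K, 118.7752/10 → 11 → L; chars KL.
Square: 16.3122/2 → 8, 8.7752/1 → 8; chars 88.
Subsquare: 0.3122/0.0833333 → 3 → d, 0.7752/0.0416667 → 18 → s; chars ds.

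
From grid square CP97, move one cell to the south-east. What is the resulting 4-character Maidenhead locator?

Longitude square 9; +1 → 10, wraps to 0, carry into field.
Longitude field C = 2; +1 → 3 = D.
Latitude square 7; −1 → 6.

DP06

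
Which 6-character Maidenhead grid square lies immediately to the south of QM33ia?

Latitude subsquare a = 0; −1 → -1, wraps to 23 = x, carry into square.
Latitude square 3; −1 → 2.
The longitude characters are unchanged.

QM32ix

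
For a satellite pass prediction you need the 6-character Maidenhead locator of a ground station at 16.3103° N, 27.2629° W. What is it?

Shift to the Maidenhead origin (180°W, 90°S): lon 152.7371, lat 106.3103.
Field: lon ⌊152.7371/20⌋ = 7 → H; lat ⌊106.3103/10⌋ = 10 → K.
Square: lon ⌊12.7371/2⌋ = 6; lat ⌊6.3103/1⌋ = 6.
Subsquare: lon ⌊0.7371/0.0833333⌋ = 8 → i; lat ⌊0.3103/0.0416667⌋ = 7 → h.

HK66ih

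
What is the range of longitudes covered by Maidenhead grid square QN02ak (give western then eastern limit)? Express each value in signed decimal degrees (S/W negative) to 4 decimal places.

140.0000, 140.0833

Field Q=16, N=13: +16·20° lon, +13·10° lat → SW at lon 140°, lat 40°.
Square 0, 2: +0·2° lon, +2·1° lat → SW at lon 140°, lat 42°.
Subsquare a=0, k=10: +0·0.0833333° lon, +10·0.0416667° lat → SW at lon 140°, lat 42.4167°.
Cell spans 0.0833333° lon × 0.0416667° lat.
west 140.0000, east 140.0833.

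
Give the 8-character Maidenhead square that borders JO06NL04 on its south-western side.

JO06ml93

Longitude extended square 0; −1 → -1, wraps to 9, carry into subsquare.
Longitude subsquare n = 13; −1 → 12 = m.
Latitude extended square 4; −1 → 3.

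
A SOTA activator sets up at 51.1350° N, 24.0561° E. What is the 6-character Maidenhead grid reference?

Shift to the Maidenhead origin (180°W, 90°S): lon 204.0561, lat 141.1350.
Field: 204.0561/20 → 10 → K, 141.1350/10 → 14 → O; chars KO.
Square: 4.0561/2 → 2, 1.1350/1 → 1; chars 21.
Subsquare: 0.0561/0.0833333 → 0 → a, 0.1350/0.0416667 → 3 → d; chars ad.

KO21ad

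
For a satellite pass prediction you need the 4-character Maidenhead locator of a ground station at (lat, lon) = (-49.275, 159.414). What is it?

Offset from 180°W / 90°S: lon 339.41°, lat 40.73°.
Field: lon ⌊339.41/20⌋ = 16 → Q; lat ⌊40.73/10⌋ = 4 → E.
Square: lon ⌊19.41/2⌋ = 9; lat ⌊0.73/1⌋ = 0.

QE90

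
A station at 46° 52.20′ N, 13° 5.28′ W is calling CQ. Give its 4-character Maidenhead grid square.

IN36

Shift to the Maidenhead origin (180°W, 90°S): lon 166.91, lat 136.87.
Field: lon ⌊166.91/20⌋ = 8 → I; lat ⌊136.87/10⌋ = 13 → N.
Square: lon ⌊6.91/2⌋ = 3; lat ⌊6.87/1⌋ = 6.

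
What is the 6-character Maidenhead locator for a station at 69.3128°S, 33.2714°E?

Offset from 180°W / 90°S: lon 213.2714°, lat 20.6872°.
Field (20°×10°, letters A–R): 213.2714/20 → 10 → K, 20.6872/10 → 2 → C; chars KC.
Square (2°×1°, digits 0–9): 13.2714/2 → 6, 0.6872/1 → 0; chars 60.
Subsquare (5′×2.5′, letters a–x): 1.2714/0.0833333 → 15 → p, 0.6872/0.0416667 → 16 → q; chars pq.

KC60pq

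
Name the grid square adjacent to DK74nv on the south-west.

DK74mu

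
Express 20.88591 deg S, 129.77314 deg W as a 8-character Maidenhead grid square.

CG59cc77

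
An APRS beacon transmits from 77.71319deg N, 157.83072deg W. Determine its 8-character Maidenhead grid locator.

BQ17cr01

Add 180° to longitude and 90° to latitude: 22.16928, 167.71319.
Field (20°×10°, letters A–R): 22.16928/20 → 1 → B, 167.71319/10 → 16 → Q; chars BQ.
Square (2°×1°, digits 0–9): 2.16928/2 → 1, 7.71319/1 → 7; chars 17.
Subsquare (5′×2.5′, letters a–x): 0.16928/0.0833333 → 2 → c, 0.71319/0.0416667 → 17 → r; chars cr.
Extended square (30″×15″, digits 0–9): 0.00261/0.00833333 → 0, 0.00486/0.00416667 → 1; chars 01.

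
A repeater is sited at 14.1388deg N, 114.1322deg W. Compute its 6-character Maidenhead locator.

Shift to the Maidenhead origin (180°W, 90°S): lon 65.8678, lat 104.1388.
Field: lon ⌊65.8678/20⌋ = 3 → D; lat ⌊104.1388/10⌋ = 10 → K.
Square: lon ⌊5.8678/2⌋ = 2; lat ⌊4.1388/1⌋ = 4.
Subsquare: lon ⌊1.8678/0.0833333⌋ = 22 → w; lat ⌊0.1388/0.0416667⌋ = 3 → d.

DK24wd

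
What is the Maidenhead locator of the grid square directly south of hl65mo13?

Latitude extended square 3; −1 → 2.
The longitude characters are unchanged.

HL65mo12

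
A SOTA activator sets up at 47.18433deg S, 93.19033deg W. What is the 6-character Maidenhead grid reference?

Shift to the Maidenhead origin (180°W, 90°S): lon 86.8097, lat 42.8157.
Field: 86.8097/20 → 4 → E, 42.8157/10 → 4 → E; chars EE.
Square: 6.8097/2 → 3, 2.8157/1 → 2; chars 32.
Subsquare: 0.8097/0.0833333 → 9 → j, 0.8157/0.0416667 → 19 → t; chars jt.

EE32jt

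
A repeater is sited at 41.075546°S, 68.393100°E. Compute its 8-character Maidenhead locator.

ME48ew71

Shift to the Maidenhead origin (180°W, 90°S): lon 248.39310, lat 48.92445.
Field: lon ⌊248.39310/20⌋ = 12 → M; lat ⌊48.92445/10⌋ = 4 → E.
Square: lon ⌊8.39310/2⌋ = 4; lat ⌊8.92445/1⌋ = 8.
Subsquare: lon ⌊0.39310/0.0833333⌋ = 4 → e; lat ⌊0.92445/0.0416667⌋ = 22 → w.
Extended square: lon ⌊0.05977/0.00833333⌋ = 7; lat ⌊0.00779/0.00416667⌋ = 1.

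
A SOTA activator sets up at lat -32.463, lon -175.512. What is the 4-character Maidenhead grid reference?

AF27

Add 180° to longitude and 90° to latitude: 4.49, 57.54.
Field: lon ⌊4.49/20⌋ = 0 → A; lat ⌊57.54/10⌋ = 5 → F.
Square: lon ⌊4.49/2⌋ = 2; lat ⌊7.54/1⌋ = 7.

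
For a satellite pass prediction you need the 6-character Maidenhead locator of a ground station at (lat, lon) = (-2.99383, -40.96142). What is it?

GI97ma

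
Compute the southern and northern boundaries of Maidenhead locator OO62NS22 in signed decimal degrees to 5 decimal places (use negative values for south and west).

52.75833, 52.76250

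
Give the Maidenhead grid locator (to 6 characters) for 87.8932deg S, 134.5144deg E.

PA72gc

Shift to the Maidenhead origin (180°W, 90°S): lon 314.5144, lat 2.1068.
Field: 314.5144/20 → 15 → P, 2.1068/10 → 0 → A; chars PA.
Square: 14.5144/2 → 7, 2.1068/1 → 2; chars 72.
Subsquare: 0.5144/0.0833333 → 6 → g, 0.1068/0.0416667 → 2 → c; chars gc.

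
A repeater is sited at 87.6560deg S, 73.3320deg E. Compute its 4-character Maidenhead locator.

Offset from 180°W / 90°S: lon 253.33°, lat 2.34°.
Field: 253.33/20 → 12 → M, 2.34/10 → 0 → A; chars MA.
Square: 13.33/2 → 6, 2.34/1 → 2; chars 62.

MA62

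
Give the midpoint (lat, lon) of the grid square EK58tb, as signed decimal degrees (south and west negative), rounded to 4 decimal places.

Field E=4, K=10: +4·20° lon, +10·10° lat → SW at lon -100°, lat 10°.
Square 5, 8: +5·2° lon, +8·1° lat → SW at lon -90°, lat 18°.
Subsquare t=19, b=1: +19·0.0833333° lon, +1·0.0416667° lat → SW at lon -88.4167°, lat 18.0417°.
Cell spans 0.0833333° lon × 0.0416667° lat. Centre is SW corner plus half of each.
latitude 18.0625, longitude -88.3750.

18.0625, -88.3750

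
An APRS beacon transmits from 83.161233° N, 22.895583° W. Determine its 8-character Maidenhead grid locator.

HR83nd28

Shift to the Maidenhead origin (180°W, 90°S): lon 157.10442, lat 173.16123.
Field: lon ⌊157.10442/20⌋ = 7 → H; lat ⌊173.16123/10⌋ = 17 → R.
Square: lon ⌊17.10442/2⌋ = 8; lat ⌊3.16123/1⌋ = 3.
Subsquare: lon ⌊1.10442/0.0833333⌋ = 13 → n; lat ⌊0.16123/0.0416667⌋ = 3 → d.
Extended square: lon ⌊0.02108/0.00833333⌋ = 2; lat ⌊0.03623/0.00416667⌋ = 8.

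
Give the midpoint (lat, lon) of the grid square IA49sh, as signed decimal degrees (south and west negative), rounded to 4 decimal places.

-80.6875, -10.4583

Field I=8, A=0: +8·20° lon, +0·10° lat → SW at lon -20°, lat -90°.
Square 4, 9: +4·2° lon, +9·1° lat → SW at lon -12°, lat -81°.
Subsquare s=18, h=7: +18·0.0833333° lon, +7·0.0416667° lat → SW at lon -10.5°, lat -80.7083°.
Cell spans 0.0833333° lon × 0.0416667° lat. Centre is SW corner plus half of each.
latitude -80.6875, longitude -10.4583.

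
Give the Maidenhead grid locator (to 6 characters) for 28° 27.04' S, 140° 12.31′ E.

QG01cn

Offset from 180°W / 90°S: lon 320.2052°, lat 61.5493°.
Field (20°×10°, letters A–R): 320.2052/20 → 16 → Q, 61.5493/10 → 6 → G; chars QG.
Square (2°×1°, digits 0–9): 0.2052/2 → 0, 1.5493/1 → 1; chars 01.
Subsquare (5′×2.5′, letters a–x): 0.2052/0.0833333 → 2 → c, 0.5493/0.0416667 → 13 → n; chars cn.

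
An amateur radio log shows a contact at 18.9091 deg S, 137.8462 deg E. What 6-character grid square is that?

Add 180° to longitude and 90° to latitude: 317.8462, 71.0909.
Field: lon ⌊317.8462/20⌋ = 15 → P; lat ⌊71.0909/10⌋ = 7 → H.
Square: lon ⌊17.8462/2⌋ = 8; lat ⌊1.0909/1⌋ = 1.
Subsquare: lon ⌊1.8462/0.0833333⌋ = 22 → w; lat ⌊0.0909/0.0416667⌋ = 2 → c.

PH81wc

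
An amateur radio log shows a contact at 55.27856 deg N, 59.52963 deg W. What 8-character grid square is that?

GO05fg66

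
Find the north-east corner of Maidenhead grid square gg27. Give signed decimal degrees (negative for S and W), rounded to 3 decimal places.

-22.000, -54.000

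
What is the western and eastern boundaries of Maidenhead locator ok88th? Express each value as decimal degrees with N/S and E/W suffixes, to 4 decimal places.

Field O=14, K=10: +14·20° lon, +10·10° lat → SW at lon 100°, lat 10°.
Square 8, 8: +8·2° lon, +8·1° lat → SW at lon 116°, lat 18°.
Subsquare t=19, h=7: +19·0.0833333° lon, +7·0.0416667° lat → SW at lon 117.583°, lat 18.2917°.
Cell spans 0.0833333° lon × 0.0416667° lat.
west 117.5833° E, east 117.6667° E.

117.5833° E, 117.6667° E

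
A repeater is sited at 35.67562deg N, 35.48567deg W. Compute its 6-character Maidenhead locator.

HM25gq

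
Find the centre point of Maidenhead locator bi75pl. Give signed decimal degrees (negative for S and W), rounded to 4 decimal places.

Field B=1, I=8: +1·20° lon, +8·10° lat → SW at lon -160°, lat -10°.
Square 7, 5: +7·2° lon, +5·1° lat → SW at lon -146°, lat -5°.
Subsquare p=15, l=11: +15·0.0833333° lon, +11·0.0416667° lat → SW at lon -144.75°, lat -4.54167°.
Cell spans 0.0833333° lon × 0.0416667° lat. Centre is SW corner plus half of each.
latitude -4.5208, longitude -144.7083.

-4.5208, -144.7083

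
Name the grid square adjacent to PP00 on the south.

PO09

Latitude square 0; −1 → -1, wraps to 9, carry into field.
Latitude field P = 15; −1 → 14 = O.
The longitude characters are unchanged.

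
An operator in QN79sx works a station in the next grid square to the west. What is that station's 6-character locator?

QN79rx

Longitude subsquare s = 18; −1 → 17 = r.
The latitude characters are unchanged.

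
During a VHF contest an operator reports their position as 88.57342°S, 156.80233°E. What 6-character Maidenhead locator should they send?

QA81jk

Offset from 180°W / 90°S: lon 336.8023°, lat 1.4266°.
Field (20°×10°, letters A–R): 336.8023/20 → 16 → Q, 1.4266/10 → 0 → A; chars QA.
Square (2°×1°, digits 0–9): 16.8023/2 → 8, 1.4266/1 → 1; chars 81.
Subsquare (5′×2.5′, letters a–x): 0.8023/0.0833333 → 9 → j, 0.4266/0.0416667 → 10 → k; chars jk.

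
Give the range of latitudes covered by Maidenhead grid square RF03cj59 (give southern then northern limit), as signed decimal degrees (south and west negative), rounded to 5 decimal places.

Field R=17, F=5: +17·20° lon, +5·10° lat → SW at lon 160°, lat -40°.
Square 0, 3: +0·2° lon, +3·1° lat → SW at lon 160°, lat -37°.
Subsquare c=2, j=9: +2·0.0833333° lon, +9·0.0416667° lat → SW at lon 160.167°, lat -36.625°.
Extended square 5, 9: +5·0.00833333° lon, +9·0.00416667° lat → SW at lon 160.208°, lat -36.5875°.
Cell spans 0.00833333° lon × 0.00416667° lat.
south -36.58750, north -36.58333.

-36.58750, -36.58333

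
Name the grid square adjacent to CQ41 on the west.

CQ31

Longitude square 4; −1 → 3.
The latitude characters are unchanged.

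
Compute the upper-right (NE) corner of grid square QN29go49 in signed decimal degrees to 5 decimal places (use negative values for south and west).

49.62500, 144.54167

Field Q=16, N=13: +16·20° lon, +13·10° lat → SW at lon 140°, lat 40°.
Square 2, 9: +2·2° lon, +9·1° lat → SW at lon 144°, lat 49°.
Subsquare g=6, o=14: +6·0.0833333° lon, +14·0.0416667° lat → SW at lon 144.5°, lat 49.5833°.
Extended square 4, 9: +4·0.00833333° lon, +9·0.00416667° lat → SW at lon 144.533°, lat 49.6208°.
Cell spans 0.00833333° lon × 0.00416667° lat. NE corner is SW corner plus one full cell.
latitude 49.62500, longitude 144.54167.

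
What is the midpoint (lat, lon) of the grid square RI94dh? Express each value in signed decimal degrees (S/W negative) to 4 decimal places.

-5.6875, 178.2917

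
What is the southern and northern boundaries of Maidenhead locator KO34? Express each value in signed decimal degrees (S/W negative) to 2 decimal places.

54.00, 55.00

Field K=10, O=14: +10·20° lon, +14·10° lat → SW at lon 20°, lat 50°.
Square 3, 4: +3·2° lon, +4·1° lat → SW at lon 26°, lat 54°.
Cell spans 2° lon × 1° lat.
south 54.00, north 55.00.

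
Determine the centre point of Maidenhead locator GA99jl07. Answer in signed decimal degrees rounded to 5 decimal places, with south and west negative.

Field G=6, A=0: +6·20° lon, +0·10° lat → SW at lon -60°, lat -90°.
Square 9, 9: +9·2° lon, +9·1° lat → SW at lon -42°, lat -81°.
Subsquare j=9, l=11: +9·0.0833333° lon, +11·0.0416667° lat → SW at lon -41.25°, lat -80.5417°.
Extended square 0, 7: +0·0.00833333° lon, +7·0.00416667° lat → SW at lon -41.25°, lat -80.5125°.
Cell spans 0.00833333° lon × 0.00416667° lat. Centre is SW corner plus half of each.
latitude -80.51042, longitude -41.24583.

-80.51042, -41.24583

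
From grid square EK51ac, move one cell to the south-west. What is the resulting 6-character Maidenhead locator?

EK41xb

Longitude subsquare a = 0; −1 → -1, wraps to 23 = x, carry into square.
Longitude square 5; −1 → 4.
Latitude subsquare c = 2; −1 → 1 = b.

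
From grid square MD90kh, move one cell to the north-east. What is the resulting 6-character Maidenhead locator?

Longitude subsquare k = 10; +1 → 11 = l.
Latitude subsquare h = 7; +1 → 8 = i.

MD90li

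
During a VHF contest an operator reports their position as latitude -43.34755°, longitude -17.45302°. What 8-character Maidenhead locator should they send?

Offset from 180°W / 90°S: lon 162.54698°, lat 46.65245°.
Field (20°×10°, letters A–R): 162.54698/20 → 8 → I, 46.65245/10 → 4 → E; chars IE.
Square (2°×1°, digits 0–9): 2.54698/2 → 1, 6.65245/1 → 6; chars 16.
Subsquare (5′×2.5′, letters a–x): 0.54698/0.0833333 → 6 → g, 0.65245/0.0416667 → 15 → p; chars gp.
Extended square (30″×15″, digits 0–9): 0.04698/0.00833333 → 5, 0.02745/0.00416667 → 6; chars 56.

IE16gp56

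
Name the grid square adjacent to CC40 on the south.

CB49

Latitude square 0; −1 → -1, wraps to 9, carry into field.
Latitude field C = 2; −1 → 1 = B.
The longitude characters are unchanged.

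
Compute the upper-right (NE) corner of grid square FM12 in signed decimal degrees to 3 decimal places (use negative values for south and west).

33.000, -76.000

Field F=5, M=12: +5·20° lon, +12·10° lat → SW at lon -80°, lat 30°.
Square 1, 2: +1·2° lon, +2·1° lat → SW at lon -78°, lat 32°.
Cell spans 2° lon × 1° lat. NE corner is SW corner plus one full cell.
latitude 33.000, longitude -76.000.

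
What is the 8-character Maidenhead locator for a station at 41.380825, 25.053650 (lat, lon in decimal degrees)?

Offset from 180°W / 90°S: lon 205.05365°, lat 131.38083°.
Field: lon ⌊205.05365/20⌋ = 10 → K; lat ⌊131.38083/10⌋ = 13 → N.
Square: lon ⌊5.05365/2⌋ = 2; lat ⌊1.38083/1⌋ = 1.
Subsquare: lon ⌊1.05365/0.0833333⌋ = 12 → m; lat ⌊0.38083/0.0416667⌋ = 9 → j.
Extended square: lon ⌊0.05365/0.00833333⌋ = 6; lat ⌊0.00583/0.00416667⌋ = 1.

KN21mj61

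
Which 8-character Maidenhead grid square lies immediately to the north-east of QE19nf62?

QE19nf73

Longitude extended square 6; +1 → 7.
Latitude extended square 2; +1 → 3.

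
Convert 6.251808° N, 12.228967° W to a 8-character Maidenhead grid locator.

IJ36vg20

Shift to the Maidenhead origin (180°W, 90°S): lon 167.77103, lat 96.25181.
Field: lon ⌊167.77103/20⌋ = 8 → I; lat ⌊96.25181/10⌋ = 9 → J.
Square: lon ⌊7.77103/2⌋ = 3; lat ⌊6.25181/1⌋ = 6.
Subsquare: lon ⌊1.77103/0.0833333⌋ = 21 → v; lat ⌊0.25181/0.0416667⌋ = 6 → g.
Extended square: lon ⌊0.02103/0.00833333⌋ = 2; lat ⌊0.00181/0.00416667⌋ = 0.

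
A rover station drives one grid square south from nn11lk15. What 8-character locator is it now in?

NN11lk14

Latitude extended square 5; −1 → 4.
The longitude characters are unchanged.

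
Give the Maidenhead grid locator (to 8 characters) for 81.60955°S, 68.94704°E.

MA48lj33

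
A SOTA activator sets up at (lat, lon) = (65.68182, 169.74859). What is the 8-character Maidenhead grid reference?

RP45uq93

Shift to the Maidenhead origin (180°W, 90°S): lon 349.74859, lat 155.68182.
Field: 349.74859/20 → 17 → R, 155.68182/10 → 15 → P; chars RP.
Square: 9.74859/2 → 4, 5.68182/1 → 5; chars 45.
Subsquare: 1.74859/0.0833333 → 20 → u, 0.68182/0.0416667 → 16 → q; chars uq.
Extended square: 0.08192/0.00833333 → 9, 0.01515/0.00416667 → 3; chars 93.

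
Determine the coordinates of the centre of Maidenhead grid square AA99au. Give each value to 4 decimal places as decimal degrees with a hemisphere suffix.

Field A=0, A=0: +0·20° lon, +0·10° lat → SW at lon -180°, lat -90°.
Square 9, 9: +9·2° lon, +9·1° lat → SW at lon -162°, lat -81°.
Subsquare a=0, u=20: +0·0.0833333° lon, +20·0.0416667° lat → SW at lon -162°, lat -80.1667°.
Cell spans 0.0833333° lon × 0.0416667° lat. Centre is SW corner plus half of each.
latitude 80.1458° S, longitude 161.9583° W.

80.1458° S, 161.9583° W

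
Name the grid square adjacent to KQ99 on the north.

KR90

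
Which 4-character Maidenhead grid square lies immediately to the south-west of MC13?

Longitude square 1; −1 → 0.
Latitude square 3; −1 → 2.

MC02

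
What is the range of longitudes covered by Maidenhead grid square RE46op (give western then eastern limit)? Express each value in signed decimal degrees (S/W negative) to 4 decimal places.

169.1667, 169.2500

Field R=17, E=4: +17·20° lon, +4·10° lat → SW at lon 160°, lat -50°.
Square 4, 6: +4·2° lon, +6·1° lat → SW at lon 168°, lat -44°.
Subsquare o=14, p=15: +14·0.0833333° lon, +15·0.0416667° lat → SW at lon 169.167°, lat -43.375°.
Cell spans 0.0833333° lon × 0.0416667° lat.
west 169.1667, east 169.2500.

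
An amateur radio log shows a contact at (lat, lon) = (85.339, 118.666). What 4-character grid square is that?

OR95

Shift to the Maidenhead origin (180°W, 90°S): lon 298.67, lat 175.34.
Field (20°×10°, letters A–R): 298.67/20 → 14 → O, 175.34/10 → 17 → R; chars OR.
Square (2°×1°, digits 0–9): 18.67/2 → 9, 5.34/1 → 5; chars 95.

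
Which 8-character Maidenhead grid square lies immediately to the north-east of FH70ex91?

Longitude extended square 9; +1 → 10, wraps to 0, carry into subsquare.
Longitude subsquare e = 4; +1 → 5 = f.
Latitude extended square 1; +1 → 2.

FH70fx02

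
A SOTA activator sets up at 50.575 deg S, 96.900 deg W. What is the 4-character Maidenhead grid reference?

Offset from 180°W / 90°S: lon 83.10°, lat 39.42°.
Field (20°×10°, letters A–R): lon ⌊83.10/20⌋ = 4 → E; lat ⌊39.42/10⌋ = 3 → D.
Square (2°×1°, digits 0–9): lon ⌊3.10/2⌋ = 1; lat ⌊9.42/1⌋ = 9.

ED19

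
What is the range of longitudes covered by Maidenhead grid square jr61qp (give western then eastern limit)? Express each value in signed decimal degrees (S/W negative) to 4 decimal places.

13.3333, 13.4167

Field J=9, R=17: +9·20° lon, +17·10° lat → SW at lon 0°, lat 80°.
Square 6, 1: +6·2° lon, +1·1° lat → SW at lon 12°, lat 81°.
Subsquare q=16, p=15: +16·0.0833333° lon, +15·0.0416667° lat → SW at lon 13.3333°, lat 81.625°.
Cell spans 0.0833333° lon × 0.0416667° lat.
west 13.3333, east 13.4167.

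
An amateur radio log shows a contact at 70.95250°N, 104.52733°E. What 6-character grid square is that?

Add 180° to longitude and 90° to latitude: 284.5273, 160.9525.
Field: lon ⌊284.5273/20⌋ = 14 → O; lat ⌊160.9525/10⌋ = 16 → Q.
Square: lon ⌊4.5273/2⌋ = 2; lat ⌊0.9525/1⌋ = 0.
Subsquare: lon ⌊0.5273/0.0833333⌋ = 6 → g; lat ⌊0.9525/0.0416667⌋ = 22 → w.

OQ20gw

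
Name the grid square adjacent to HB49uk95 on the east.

Longitude extended square 9; +1 → 10, wraps to 0, carry into subsquare.
Longitude subsquare u = 20; +1 → 21 = v.
The latitude characters are unchanged.

HB49vk05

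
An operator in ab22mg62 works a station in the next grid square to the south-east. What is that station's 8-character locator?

AB22mg71

Longitude extended square 6; +1 → 7.
Latitude extended square 2; −1 → 1.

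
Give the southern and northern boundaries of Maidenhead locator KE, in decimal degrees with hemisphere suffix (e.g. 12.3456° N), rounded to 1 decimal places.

50.0° S, 40.0° S

Field K=10, E=4: +10·20° lon, +4·10° lat → SW at lon 20°, lat -50°.
Cell spans 20° lon × 10° lat.
south 50.0° S, north 40.0° S.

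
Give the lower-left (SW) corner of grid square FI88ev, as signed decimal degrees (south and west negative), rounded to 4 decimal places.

Field F=5, I=8: +5·20° lon, +8·10° lat → SW at lon -80°, lat -10°.
Square 8, 8: +8·2° lon, +8·1° lat → SW at lon -64°, lat -2°.
Subsquare e=4, v=21: +4·0.0833333° lon, +21·0.0416667° lat → SW at lon -63.6667°, lat -1.125°.
latitude -1.1250, longitude -63.6667.

-1.1250, -63.6667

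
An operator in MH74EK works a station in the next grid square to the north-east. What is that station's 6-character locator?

Longitude subsquare e = 4; +1 → 5 = f.
Latitude subsquare k = 10; +1 → 11 = l.

MH74fl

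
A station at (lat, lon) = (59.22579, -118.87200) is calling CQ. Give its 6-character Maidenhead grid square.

DO09nf

Shift to the Maidenhead origin (180°W, 90°S): lon 61.1280, lat 149.2258.
Field: 61.1280/20 → 3 → D, 149.2258/10 → 14 → O; chars DO.
Square: 1.1280/2 → 0, 9.2258/1 → 9; chars 09.
Subsquare: 1.1280/0.0833333 → 13 → n, 0.2258/0.0416667 → 5 → f; chars nf.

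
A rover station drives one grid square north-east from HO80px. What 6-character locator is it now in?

Longitude subsquare p = 15; +1 → 16 = q.
Latitude subsquare x = 23; +1 → 24, wraps to 0 = a, carry into square.
Latitude square 0; +1 → 1.

HO81qa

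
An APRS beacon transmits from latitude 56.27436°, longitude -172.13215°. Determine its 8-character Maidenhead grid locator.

AO36wg45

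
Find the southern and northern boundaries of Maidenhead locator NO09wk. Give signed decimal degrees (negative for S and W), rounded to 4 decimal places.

59.4167, 59.4583

Field N=13, O=14: +13·20° lon, +14·10° lat → SW at lon 80°, lat 50°.
Square 0, 9: +0·2° lon, +9·1° lat → SW at lon 80°, lat 59°.
Subsquare w=22, k=10: +22·0.0833333° lon, +10·0.0416667° lat → SW at lon 81.8333°, lat 59.4167°.
Cell spans 0.0833333° lon × 0.0416667° lat.
south 59.4167, north 59.4583.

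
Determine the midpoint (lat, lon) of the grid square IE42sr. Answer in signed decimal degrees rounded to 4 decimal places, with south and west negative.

-47.2708, -10.4583

Field I=8, E=4: +8·20° lon, +4·10° lat → SW at lon -20°, lat -50°.
Square 4, 2: +4·2° lon, +2·1° lat → SW at lon -12°, lat -48°.
Subsquare s=18, r=17: +18·0.0833333° lon, +17·0.0416667° lat → SW at lon -10.5°, lat -47.2917°.
Cell spans 0.0833333° lon × 0.0416667° lat. Centre is SW corner plus half of each.
latitude -47.2708, longitude -10.4583.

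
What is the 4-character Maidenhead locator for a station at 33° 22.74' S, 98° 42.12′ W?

EF06

Shift to the Maidenhead origin (180°W, 90°S): lon 81.30, lat 56.62.
Field: 81.30/20 → 4 → E, 56.62/10 → 5 → F; chars EF.
Square: 1.30/2 → 0, 6.62/1 → 6; chars 06.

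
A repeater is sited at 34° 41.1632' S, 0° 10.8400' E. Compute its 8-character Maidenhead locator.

Shift to the Maidenhead origin (180°W, 90°S): lon 180.18067, lat 55.31395.
Field: lon ⌊180.18067/20⌋ = 9 → J; lat ⌊55.31395/10⌋ = 5 → F.
Square: lon ⌊0.18067/2⌋ = 0; lat ⌊5.31395/1⌋ = 5.
Subsquare: lon ⌊0.18067/0.0833333⌋ = 2 → c; lat ⌊0.31395/0.0416667⌋ = 7 → h.
Extended square: lon ⌊0.01400/0.00833333⌋ = 1; lat ⌊0.02228/0.00416667⌋ = 5.

JF05ch15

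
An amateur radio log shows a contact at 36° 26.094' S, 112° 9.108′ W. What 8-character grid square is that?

DF33wn15

Shift to the Maidenhead origin (180°W, 90°S): lon 67.84820, lat 53.56510.
Field (20°×10°, letters A–R): 67.84820/20 → 3 → D, 53.56510/10 → 5 → F; chars DF.
Square (2°×1°, digits 0–9): 7.84820/2 → 3, 3.56510/1 → 3; chars 33.
Subsquare (5′×2.5′, letters a–x): 1.84820/0.0833333 → 22 → w, 0.56510/0.0416667 → 13 → n; chars wn.
Extended square (30″×15″, digits 0–9): 0.01487/0.00833333 → 1, 0.02343/0.00416667 → 5; chars 15.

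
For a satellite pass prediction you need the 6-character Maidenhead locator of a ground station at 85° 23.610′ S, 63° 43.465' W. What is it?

Add 180° to longitude and 90° to latitude: 116.2756, 4.6065.
Field (20°×10°, letters A–R): lon ⌊116.2756/20⌋ = 5 → F; lat ⌊4.6065/10⌋ = 0 → A.
Square (2°×1°, digits 0–9): lon ⌊16.2756/2⌋ = 8; lat ⌊4.6065/1⌋ = 4.
Subsquare (5′×2.5′, letters a–x): lon ⌊0.2756/0.0833333⌋ = 3 → d; lat ⌊0.6065/0.0416667⌋ = 14 → o.

FA84do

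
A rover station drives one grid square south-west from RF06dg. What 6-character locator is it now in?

Longitude subsquare d = 3; −1 → 2 = c.
Latitude subsquare g = 6; −1 → 5 = f.

RF06cf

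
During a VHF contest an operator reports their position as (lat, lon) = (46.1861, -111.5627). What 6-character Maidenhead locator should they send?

DN46fe

Add 180° to longitude and 90° to latitude: 68.4373, 136.1861.
Field: lon ⌊68.4373/20⌋ = 3 → D; lat ⌊136.1861/10⌋ = 13 → N.
Square: lon ⌊8.4373/2⌋ = 4; lat ⌊6.1861/1⌋ = 6.
Subsquare: lon ⌊0.4373/0.0833333⌋ = 5 → f; lat ⌊0.1861/0.0416667⌋ = 4 → e.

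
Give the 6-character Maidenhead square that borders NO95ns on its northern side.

Latitude subsquare s = 18; +1 → 19 = t.
The longitude characters are unchanged.

NO95nt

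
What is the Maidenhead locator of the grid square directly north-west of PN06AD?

Longitude subsquare a = 0; −1 → -1, wraps to 23 = x, carry into square.
Longitude square 0; −1 → -1, wraps to 9, carry into field.
Longitude field P = 15; −1 → 14 = O.
Latitude subsquare d = 3; +1 → 4 = e.

ON96xe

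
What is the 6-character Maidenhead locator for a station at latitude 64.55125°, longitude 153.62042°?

Shift to the Maidenhead origin (180°W, 90°S): lon 333.6204, lat 154.5512.
Field: lon ⌊333.6204/20⌋ = 16 → Q; lat ⌊154.5512/10⌋ = 15 → P.
Square: lon ⌊13.6204/2⌋ = 6; lat ⌊4.5512/1⌋ = 4.
Subsquare: lon ⌊1.6204/0.0833333⌋ = 19 → t; lat ⌊0.5512/0.0416667⌋ = 13 → n.

QP64tn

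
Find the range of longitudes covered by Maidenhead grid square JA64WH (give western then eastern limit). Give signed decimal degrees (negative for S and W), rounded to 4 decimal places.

13.8333, 13.9167

Field J=9, A=0: +9·20° lon, +0·10° lat → SW at lon 0°, lat -90°.
Square 6, 4: +6·2° lon, +4·1° lat → SW at lon 12°, lat -86°.
Subsquare w=22, h=7: +22·0.0833333° lon, +7·0.0416667° lat → SW at lon 13.8333°, lat -85.7083°.
Cell spans 0.0833333° lon × 0.0416667° lat.
west 13.8333, east 13.9167.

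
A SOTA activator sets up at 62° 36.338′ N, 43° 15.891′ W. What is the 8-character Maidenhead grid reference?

Add 180° to longitude and 90° to latitude: 136.73515, 152.60563.
Field: 136.73515/20 → 6 → G, 152.60563/10 → 15 → P; chars GP.
Square: 16.73515/2 → 8, 2.60563/1 → 2; chars 82.
Subsquare: 0.73515/0.0833333 → 8 → i, 0.60563/0.0416667 → 14 → o; chars io.
Extended square: 0.06848/0.00833333 → 8, 0.02230/0.00416667 → 5; chars 85.

GP82io85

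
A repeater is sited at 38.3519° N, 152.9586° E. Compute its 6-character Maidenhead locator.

QM68li

Shift to the Maidenhead origin (180°W, 90°S): lon 332.9586, lat 128.3519.
Field: 332.9586/20 → 16 → Q, 128.3519/10 → 12 → M; chars QM.
Square: 12.9586/2 → 6, 8.3519/1 → 8; chars 68.
Subsquare: 0.9586/0.0833333 → 11 → l, 0.3519/0.0416667 → 8 → i; chars li.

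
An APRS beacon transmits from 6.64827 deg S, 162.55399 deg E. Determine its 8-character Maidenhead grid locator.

RI13gi64

Offset from 180°W / 90°S: lon 342.55399°, lat 83.35173°.
Field: 342.55399/20 → 17 → R, 83.35173/10 → 8 → I; chars RI.
Square: 2.55399/2 → 1, 3.35173/1 → 3; chars 13.
Subsquare: 0.55399/0.0833333 → 6 → g, 0.35173/0.0416667 → 8 → i; chars gi.
Extended square: 0.05399/0.00833333 → 6, 0.01840/0.00416667 → 4; chars 64.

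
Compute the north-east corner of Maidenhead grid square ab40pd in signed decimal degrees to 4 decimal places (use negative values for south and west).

Field A=0, B=1: +0·20° lon, +1·10° lat → SW at lon -180°, lat -80°.
Square 4, 0: +4·2° lon, +0·1° lat → SW at lon -172°, lat -80°.
Subsquare p=15, d=3: +15·0.0833333° lon, +3·0.0416667° lat → SW at lon -170.75°, lat -79.875°.
Cell spans 0.0833333° lon × 0.0416667° lat. NE corner is SW corner plus one full cell.
latitude -79.8333, longitude -170.6667.

-79.8333, -170.6667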